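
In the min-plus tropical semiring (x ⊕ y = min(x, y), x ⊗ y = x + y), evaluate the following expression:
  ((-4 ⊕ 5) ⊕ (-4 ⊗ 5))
((-4 ⊕ 5) ⊕ (-4 ⊗ 5)) = -4

Expand innermost to outermost. Recall ⊕ takes the minimum of its arguments and ⊗ takes their sum. Working out the expression ((-4 ⊕ 5) ⊕ (-4 ⊗ 5)) gives -4.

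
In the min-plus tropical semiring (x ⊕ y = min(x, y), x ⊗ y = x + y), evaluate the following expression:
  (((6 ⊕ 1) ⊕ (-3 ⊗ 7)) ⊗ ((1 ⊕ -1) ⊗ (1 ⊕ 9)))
(((6 ⊕ 1) ⊕ (-3 ⊗ 7)) ⊗ ((1 ⊕ -1) ⊗ (1 ⊕ 9))) = 1

Expand innermost to outermost. Recall ⊕ takes the minimum of its arguments and ⊗ takes their sum. Working out the expression (((6 ⊕ 1) ⊕ (-3 ⊗ 7)) ⊗ ((1 ⊕ -1) ⊗ (1 ⊕ 9))) gives 1.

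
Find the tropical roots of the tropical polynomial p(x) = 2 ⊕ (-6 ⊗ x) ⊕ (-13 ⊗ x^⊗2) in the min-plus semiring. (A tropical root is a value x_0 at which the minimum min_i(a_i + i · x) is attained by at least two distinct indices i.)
Roots: {7, 8}

Each tropical root is a break point of the lower envelope of the lines y = a_i + i · x (there are 3 lines, with slopes 0, 1, ..., 2). Only the lines that attain the minimum somewhere contribute to roots; other lines are dominated. Here the surviving (envelope) indices are i = 2, i = 1, i = 0.
Intersections between consecutive envelope lines give the roots: for adjacent envelope indices i < j the intersection is x = (a_i − a_j) / (j − i). Reading off the sorted break points: {7, 8}.
Verification: at each break x_0, at least two indices attain the minimum of min_i(a_i + i · x_0).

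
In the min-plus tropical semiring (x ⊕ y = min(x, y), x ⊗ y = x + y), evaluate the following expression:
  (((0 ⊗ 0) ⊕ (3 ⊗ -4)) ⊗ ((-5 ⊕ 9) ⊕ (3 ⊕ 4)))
(((0 ⊗ 0) ⊕ (3 ⊗ -4)) ⊗ ((-5 ⊕ 9) ⊕ (3 ⊕ 4))) = -6

Expand innermost to outermost. Recall ⊕ takes the minimum of its arguments and ⊗ takes their sum. Working out the expression (((0 ⊗ 0) ⊕ (3 ⊗ -4)) ⊗ ((-5 ⊕ 9) ⊕ (3 ⊕ 4))) gives -6.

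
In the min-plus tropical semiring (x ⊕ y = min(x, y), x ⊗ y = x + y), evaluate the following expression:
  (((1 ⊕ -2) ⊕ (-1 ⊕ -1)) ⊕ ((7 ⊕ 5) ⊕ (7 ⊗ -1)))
(((1 ⊕ -2) ⊕ (-1 ⊕ -1)) ⊕ ((7 ⊕ 5) ⊕ (7 ⊗ -1))) = -2

Expand innermost to outermost. Recall ⊕ takes the minimum of its arguments and ⊗ takes their sum. Working out the expression (((1 ⊕ -2) ⊕ (-1 ⊕ -1)) ⊕ ((7 ⊕ 5) ⊕ (7 ⊗ -1))) gives -2.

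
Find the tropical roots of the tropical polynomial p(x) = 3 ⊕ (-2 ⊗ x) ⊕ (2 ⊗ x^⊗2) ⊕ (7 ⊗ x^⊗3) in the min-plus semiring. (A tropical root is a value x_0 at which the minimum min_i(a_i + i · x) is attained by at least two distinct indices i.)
Roots: {-5, -4, 5}

Each tropical root is a break point of the lower envelope of the lines y = a_i + i · x (there are 4 lines, with slopes 0, 1, ..., 3). Only the lines that attain the minimum somewhere contribute to roots; other lines are dominated. Here the surviving (envelope) indices are i = 3, i = 2, i = 1, i = 0.
Intersections between consecutive envelope lines give the roots: for adjacent envelope indices i < j the intersection is x = (a_i − a_j) / (j − i). Reading off the sorted break points: {-5, -4, 5}.
Verification: at each break x_0, at least two indices attain the minimum of min_i(a_i + i · x_0).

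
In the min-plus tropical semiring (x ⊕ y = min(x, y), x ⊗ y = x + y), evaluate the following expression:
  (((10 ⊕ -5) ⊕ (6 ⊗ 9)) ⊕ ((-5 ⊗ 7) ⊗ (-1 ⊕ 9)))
(((10 ⊕ -5) ⊕ (6 ⊗ 9)) ⊕ ((-5 ⊗ 7) ⊗ (-1 ⊕ 9))) = -5

Expand innermost to outermost. Recall ⊕ takes the minimum of its arguments and ⊗ takes their sum. Working out the expression (((10 ⊕ -5) ⊕ (6 ⊗ 9)) ⊕ ((-5 ⊗ 7) ⊗ (-1 ⊕ 9))) gives -5.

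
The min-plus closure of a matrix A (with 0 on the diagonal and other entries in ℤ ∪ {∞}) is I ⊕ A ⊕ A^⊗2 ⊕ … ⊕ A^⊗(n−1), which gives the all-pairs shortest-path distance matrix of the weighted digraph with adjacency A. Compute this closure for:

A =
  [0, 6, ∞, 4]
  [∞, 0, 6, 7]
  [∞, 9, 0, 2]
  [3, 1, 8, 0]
Closure =
  [0, 5, 11, 4]
  [10, 0, 6, 7]
  [5, 3, 0, 2]
  [3, 1, 7, 0]

This is the Floyd-Warshall all-pairs shortest-path computation. For each intermediate vertex k = 0, 1, …, 3, update dist[i][j] ← min(dist[i][j], dist[i][k] + dist[k][j]). The final matrix gives, for each (i, j), the minimum total weight of any directed path from i to j (possibly empty when i = j).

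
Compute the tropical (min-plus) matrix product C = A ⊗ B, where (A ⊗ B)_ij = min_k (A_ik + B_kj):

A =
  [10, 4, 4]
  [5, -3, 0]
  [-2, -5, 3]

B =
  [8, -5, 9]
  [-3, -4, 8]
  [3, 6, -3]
A ⊗ B =
  [1, 0, 1]
  [-6, -7, -3]
  [-8, -9, 0]

Apply the min-plus product entry-by-entry:
  C[0][0] = min over k of (A[0][0] + B[0][0] = 10 + 8 = 18, A[0][1] + B[1][0] = 4 + -3 = 1, A[0][2] + B[2][0] = 4 + 3 = 7) = 1 (attained at k = 1)
  C[0][1] = min over k of (A[0][0] + B[0][1] = 10 + -5 = 5, A[0][1] + B[1][1] = 4 + -4 = 0, A[0][2] + B[2][1] = 4 + 6 = 10) = 0 (attained at k = 1)
  C[0][2] = min over k of (A[0][0] + B[0][2] = 10 + 9 = 19, A[0][1] + B[1][2] = 4 + 8 = 12, A[0][2] + B[2][2] = 4 + -3 = 1) = 1 (attained at k = 2)
  C[1][0] = min over k of (A[1][0] + B[0][0] = 5 + 8 = 13, A[1][1] + B[1][0] = -3 + -3 = -6, A[1][2] + B[2][0] = 0 + 3 = 3) = -6 (attained at k = 1)
  C[1][1] = min over k of (A[1][0] + B[0][1] = 5 + -5 = 0, A[1][1] + B[1][1] = -3 + -4 = -7, A[1][2] + B[2][1] = 0 + 6 = 6) = -7 (attained at k = 1)
  C[1][2] = min over k of (A[1][0] + B[0][2] = 5 + 9 = 14, A[1][1] + B[1][2] = -3 + 8 = 5, A[1][2] + B[2][2] = 0 + -3 = -3) = -3 (attained at k = 2)
  C[2][0] = min over k of (A[2][0] + B[0][0] = -2 + 8 = 6, A[2][1] + B[1][0] = -5 + -3 = -8, A[2][2] + B[2][0] = 3 + 3 = 6) = -8 (attained at k = 1)
  C[2][1] = min over k of (A[2][0] + B[0][1] = -2 + -5 = -7, A[2][1] + B[1][1] = -5 + -4 = -9, A[2][2] + B[2][1] = 3 + 6 = 9) = -9 (attained at k = 1)
  C[2][2] = min over k of (A[2][0] + B[0][2] = -2 + 9 = 7, A[2][1] + B[1][2] = -5 + 8 = 3, A[2][2] + B[2][2] = 3 + -3 = 0) = 0 (attained at k = 2)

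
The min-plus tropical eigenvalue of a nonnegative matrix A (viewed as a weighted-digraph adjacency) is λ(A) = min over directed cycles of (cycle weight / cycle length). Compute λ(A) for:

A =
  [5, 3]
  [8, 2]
λ(A) = 2

Enumerate directed cycles and compute their means (weight / length). Sample:
  cycle 0 → 0: weight = 5, length = 1, mean = 5/1 ≈ 5.000
  cycle 1 → 1: weight = 2, length = 1, mean = 2/1 ≈ 2.000
  cycle 0 → 1 → 0: weight = 11, length = 2, mean = 11/2 ≈ 5.500
  cycle 1 → 0 → 1: weight = 11, length = 2, mean = 11/2 ≈ 5.500
Minimum mean = 2.000, attained e.g. along the cycle 1 → 1 with weight 2 and length 1. So λ(A) = 2/1 = 2.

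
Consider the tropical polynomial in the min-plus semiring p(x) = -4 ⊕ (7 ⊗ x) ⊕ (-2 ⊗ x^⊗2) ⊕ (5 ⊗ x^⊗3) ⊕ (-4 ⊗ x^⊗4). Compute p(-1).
p(-1) = -8

A tropical monomial a ⊗ x^⊗i evaluates to a + i · x. Evaluating each term at x = -1:
  Term 0 contributes -4 + 0 · -1 = -4
  Term 1 contributes 7 + 1 · -1 = 6
  Term 2 contributes -2 + 2 · -1 = -4
  Term 3 contributes 5 + 3 · -1 = 2
  Term 4 contributes -4 + 4 · -1 = -8
p(-1) = ⊕ of these = min[-4, 6, -4, 2, -8] = -8.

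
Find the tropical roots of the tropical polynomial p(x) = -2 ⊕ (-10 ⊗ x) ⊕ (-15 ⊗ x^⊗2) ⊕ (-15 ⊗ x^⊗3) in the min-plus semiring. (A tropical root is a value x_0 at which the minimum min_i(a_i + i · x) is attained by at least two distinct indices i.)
Roots: {0, 5, 8}

Each tropical root is a break point of the lower envelope of the lines y = a_i + i · x (there are 4 lines, with slopes 0, 1, ..., 3). Only the lines that attain the minimum somewhere contribute to roots; other lines are dominated. Here the surviving (envelope) indices are i = 3, i = 2, i = 1, i = 0.
Intersections between consecutive envelope lines give the roots: for adjacent envelope indices i < j the intersection is x = (a_i − a_j) / (j − i). Reading off the sorted break points: {0, 5, 8}.
Verification: at each break x_0, at least two indices attain the minimum of min_i(a_i + i · x_0).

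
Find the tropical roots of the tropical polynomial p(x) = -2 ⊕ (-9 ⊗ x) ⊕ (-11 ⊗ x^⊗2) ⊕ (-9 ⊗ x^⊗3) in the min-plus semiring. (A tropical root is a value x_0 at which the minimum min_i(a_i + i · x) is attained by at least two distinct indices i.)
Roots: {-2, 2, 7}

Each tropical root is a break point of the lower envelope of the lines y = a_i + i · x (there are 4 lines, with slopes 0, 1, ..., 3). Only the lines that attain the minimum somewhere contribute to roots; other lines are dominated. Here the surviving (envelope) indices are i = 3, i = 2, i = 1, i = 0.
Intersections between consecutive envelope lines give the roots: for adjacent envelope indices i < j the intersection is x = (a_i − a_j) / (j − i). Reading off the sorted break points: {-2, 2, 7}.
Verification: at each break x_0, at least two indices attain the minimum of min_i(a_i + i · x_0).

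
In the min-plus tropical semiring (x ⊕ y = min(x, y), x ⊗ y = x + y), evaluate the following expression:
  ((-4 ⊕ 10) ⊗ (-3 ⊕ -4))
((-4 ⊕ 10) ⊗ (-3 ⊕ -4)) = -8

Expand innermost to outermost. Recall ⊕ takes the minimum of its arguments and ⊗ takes their sum. Working out the expression ((-4 ⊕ 10) ⊗ (-3 ⊕ -4)) gives -8.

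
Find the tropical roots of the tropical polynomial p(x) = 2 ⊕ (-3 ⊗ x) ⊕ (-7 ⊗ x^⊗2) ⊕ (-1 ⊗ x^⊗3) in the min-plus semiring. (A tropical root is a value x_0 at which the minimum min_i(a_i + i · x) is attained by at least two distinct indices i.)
Roots: {-6, 4, 5}

Each tropical root is a break point of the lower envelope of the lines y = a_i + i · x (there are 4 lines, with slopes 0, 1, ..., 3). Only the lines that attain the minimum somewhere contribute to roots; other lines are dominated. Here the surviving (envelope) indices are i = 3, i = 2, i = 1, i = 0.
Intersections between consecutive envelope lines give the roots: for adjacent envelope indices i < j the intersection is x = (a_i − a_j) / (j − i). Reading off the sorted break points: {-6, 4, 5}.
Verification: at each break x_0, at least two indices attain the minimum of min_i(a_i + i · x_0).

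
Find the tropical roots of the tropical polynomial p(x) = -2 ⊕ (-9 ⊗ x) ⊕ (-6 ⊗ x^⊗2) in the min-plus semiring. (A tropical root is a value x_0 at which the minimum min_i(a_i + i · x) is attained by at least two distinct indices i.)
Roots: {-3, 7}

Each tropical root is a break point of the lower envelope of the lines y = a_i + i · x (there are 3 lines, with slopes 0, 1, ..., 2). Only the lines that attain the minimum somewhere contribute to roots; other lines are dominated. Here the surviving (envelope) indices are i = 2, i = 1, i = 0.
Intersections between consecutive envelope lines give the roots: for adjacent envelope indices i < j the intersection is x = (a_i − a_j) / (j − i). Reading off the sorted break points: {-3, 7}.
Verification: at each break x_0, at least two indices attain the minimum of min_i(a_i + i · x_0).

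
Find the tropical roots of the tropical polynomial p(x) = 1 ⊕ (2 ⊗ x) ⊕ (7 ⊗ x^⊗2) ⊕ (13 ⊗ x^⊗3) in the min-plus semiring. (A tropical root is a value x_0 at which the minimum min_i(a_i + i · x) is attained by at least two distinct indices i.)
Roots: {-6, -5, -1}

Each tropical root is a break point of the lower envelope of the lines y = a_i + i · x (there are 4 lines, with slopes 0, 1, ..., 3). Only the lines that attain the minimum somewhere contribute to roots; other lines are dominated. Here the surviving (envelope) indices are i = 3, i = 2, i = 1, i = 0.
Intersections between consecutive envelope lines give the roots: for adjacent envelope indices i < j the intersection is x = (a_i − a_j) / (j − i). Reading off the sorted break points: {-6, -5, -1}.
Verification: at each break x_0, at least two indices attain the minimum of min_i(a_i + i · x_0).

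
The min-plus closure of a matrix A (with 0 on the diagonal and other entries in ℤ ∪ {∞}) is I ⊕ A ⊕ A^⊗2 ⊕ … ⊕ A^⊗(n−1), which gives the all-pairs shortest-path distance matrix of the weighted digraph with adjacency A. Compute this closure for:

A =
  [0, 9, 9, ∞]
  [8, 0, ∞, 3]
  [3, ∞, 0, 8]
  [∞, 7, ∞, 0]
Closure =
  [0, 9, 9, 12]
  [8, 0, 17, 3]
  [3, 12, 0, 8]
  [15, 7, 24, 0]

This is the Floyd-Warshall all-pairs shortest-path computation. For each intermediate vertex k = 0, 1, …, 3, update dist[i][j] ← min(dist[i][j], dist[i][k] + dist[k][j]). The final matrix gives, for each (i, j), the minimum total weight of any directed path from i to j (possibly empty when i = j).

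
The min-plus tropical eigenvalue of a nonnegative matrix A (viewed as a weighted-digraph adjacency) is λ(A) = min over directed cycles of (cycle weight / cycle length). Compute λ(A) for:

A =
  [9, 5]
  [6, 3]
λ(A) = 3

Enumerate directed cycles and compute their means (weight / length). Sample:
  cycle 0 → 0: weight = 9, length = 1, mean = 9/1 ≈ 9.000
  cycle 1 → 1: weight = 3, length = 1, mean = 3/1 ≈ 3.000
  cycle 0 → 1 → 0: weight = 11, length = 2, mean = 11/2 ≈ 5.500
  cycle 1 → 0 → 1: weight = 11, length = 2, mean = 11/2 ≈ 5.500
Minimum mean = 3.000, attained e.g. along the cycle 1 → 1 with weight 3 and length 1. So λ(A) = 3/1 = 3.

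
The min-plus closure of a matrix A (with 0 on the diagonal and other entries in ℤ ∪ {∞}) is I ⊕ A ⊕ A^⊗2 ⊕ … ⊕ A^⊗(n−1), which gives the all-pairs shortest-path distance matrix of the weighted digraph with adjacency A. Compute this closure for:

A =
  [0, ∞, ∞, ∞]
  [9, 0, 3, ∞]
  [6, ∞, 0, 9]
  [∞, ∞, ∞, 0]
Closure =
  [0, ∞, ∞, ∞]
  [9, 0, 3, 12]
  [6, ∞, 0, 9]
  [∞, ∞, ∞, 0]

This is the Floyd-Warshall all-pairs shortest-path computation. For each intermediate vertex k = 0, 1, …, 3, update dist[i][j] ← min(dist[i][j], dist[i][k] + dist[k][j]). The final matrix gives, for each (i, j), the minimum total weight of any directed path from i to j (possibly empty when i = j).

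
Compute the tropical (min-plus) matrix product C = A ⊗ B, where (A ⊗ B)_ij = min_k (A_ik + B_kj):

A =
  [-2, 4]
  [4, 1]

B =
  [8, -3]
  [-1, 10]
A ⊗ B =
  [3, -5]
  [0, 1]

Apply the min-plus product entry-by-entry:
  C[0][0] = min over k of (A[0][0] + B[0][0] = -2 + 8 = 6, A[0][1] + B[1][0] = 4 + -1 = 3) = 3 (attained at k = 1)
  C[0][1] = min over k of (A[0][0] + B[0][1] = -2 + -3 = -5, A[0][1] + B[1][1] = 4 + 10 = 14) = -5 (attained at k = 0)
  C[1][0] = min over k of (A[1][0] + B[0][0] = 4 + 8 = 12, A[1][1] + B[1][0] = 1 + -1 = 0) = 0 (attained at k = 1)
  C[1][1] = min over k of (A[1][0] + B[0][1] = 4 + -3 = 1, A[1][1] + B[1][1] = 1 + 10 = 11) = 1 (attained at k = 0)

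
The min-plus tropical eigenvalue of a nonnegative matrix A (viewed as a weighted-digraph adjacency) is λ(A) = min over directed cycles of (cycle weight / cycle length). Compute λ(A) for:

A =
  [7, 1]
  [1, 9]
λ(A) = 1

Enumerate directed cycles and compute their means (weight / length). Sample:
  cycle 0 → 0: weight = 7, length = 1, mean = 7/1 ≈ 7.000
  cycle 1 → 1: weight = 9, length = 1, mean = 9/1 ≈ 9.000
  cycle 0 → 1 → 0: weight = 2, length = 2, mean = 2/2 ≈ 1.000
  cycle 1 → 0 → 1: weight = 2, length = 2, mean = 2/2 ≈ 1.000
Minimum mean = 1.000, attained e.g. along the cycle 0 → 1 → 0 with weight 2 and length 2. So λ(A) = 2/2 = 1.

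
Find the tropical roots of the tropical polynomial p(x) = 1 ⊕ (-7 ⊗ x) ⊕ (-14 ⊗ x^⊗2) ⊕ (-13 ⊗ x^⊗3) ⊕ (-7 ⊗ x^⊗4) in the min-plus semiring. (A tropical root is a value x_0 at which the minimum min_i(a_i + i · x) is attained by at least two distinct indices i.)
Roots: {-6, -1, 7, 8}

Each tropical root is a break point of the lower envelope of the lines y = a_i + i · x (there are 5 lines, with slopes 0, 1, ..., 4). Only the lines that attain the minimum somewhere contribute to roots; other lines are dominated. Here the surviving (envelope) indices are i = 4, i = 3, i = 2, i = 1, i = 0.
Intersections between consecutive envelope lines give the roots: for adjacent envelope indices i < j the intersection is x = (a_i − a_j) / (j − i). Reading off the sorted break points: {-6, -1, 7, 8}.
Verification: at each break x_0, at least two indices attain the minimum of min_i(a_i + i · x_0).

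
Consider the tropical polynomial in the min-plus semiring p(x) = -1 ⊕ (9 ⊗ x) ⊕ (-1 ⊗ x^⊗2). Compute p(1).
p(1) = -1

A tropical monomial a ⊗ x^⊗i evaluates to a + i · x. Evaluating each term at x = 1:
  Term 0 contributes -1 + 0 · 1 = -1
  Term 1 contributes 9 + 1 · 1 = 10
  Term 2 contributes -1 + 2 · 1 = 1
p(1) = ⊕ of these = min[-1, 10, 1] = -1.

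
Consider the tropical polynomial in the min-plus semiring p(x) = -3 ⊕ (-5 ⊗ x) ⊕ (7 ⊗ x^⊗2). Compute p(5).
p(5) = -3

A tropical monomial a ⊗ x^⊗i evaluates to a + i · x. Evaluating each term at x = 5:
  Term 0 contributes -3 + 0 · 5 = -3
  Term 1 contributes -5 + 1 · 5 = 0
  Term 2 contributes 7 + 2 · 5 = 17
p(5) = ⊕ of these = min[-3, 0, 17] = -3.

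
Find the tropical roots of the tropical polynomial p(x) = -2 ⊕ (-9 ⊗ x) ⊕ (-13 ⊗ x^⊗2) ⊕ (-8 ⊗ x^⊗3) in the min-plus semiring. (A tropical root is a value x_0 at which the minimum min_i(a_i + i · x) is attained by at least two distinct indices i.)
Roots: {-5, 4, 7}

Each tropical root is a break point of the lower envelope of the lines y = a_i + i · x (there are 4 lines, with slopes 0, 1, ..., 3). Only the lines that attain the minimum somewhere contribute to roots; other lines are dominated. Here the surviving (envelope) indices are i = 3, i = 2, i = 1, i = 0.
Intersections between consecutive envelope lines give the roots: for adjacent envelope indices i < j the intersection is x = (a_i − a_j) / (j − i). Reading off the sorted break points: {-5, 4, 7}.
Verification: at each break x_0, at least two indices attain the minimum of min_i(a_i + i · x_0).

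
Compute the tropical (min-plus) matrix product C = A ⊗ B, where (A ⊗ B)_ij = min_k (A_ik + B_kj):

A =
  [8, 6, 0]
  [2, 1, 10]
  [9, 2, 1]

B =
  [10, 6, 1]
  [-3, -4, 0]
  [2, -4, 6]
A ⊗ B =
  [2, -4, 6]
  [-2, -3, 1]
  [-1, -3, 2]

Apply the min-plus product entry-by-entry:
  C[0][0] = min over k of (A[0][0] + B[0][0] = 8 + 10 = 18, A[0][1] + B[1][0] = 6 + -3 = 3, A[0][2] + B[2][0] = 0 + 2 = 2) = 2 (attained at k = 2)
  C[0][1] = min over k of (A[0][0] + B[0][1] = 8 + 6 = 14, A[0][1] + B[1][1] = 6 + -4 = 2, A[0][2] + B[2][1] = 0 + -4 = -4) = -4 (attained at k = 2)
  C[0][2] = min over k of (A[0][0] + B[0][2] = 8 + 1 = 9, A[0][1] + B[1][2] = 6 + 0 = 6, A[0][2] + B[2][2] = 0 + 6 = 6) = 6 (attained at k = 1)
  C[1][0] = min over k of (A[1][0] + B[0][0] = 2 + 10 = 12, A[1][1] + B[1][0] = 1 + -3 = -2, A[1][2] + B[2][0] = 10 + 2 = 12) = -2 (attained at k = 1)
  C[1][1] = min over k of (A[1][0] + B[0][1] = 2 + 6 = 8, A[1][1] + B[1][1] = 1 + -4 = -3, A[1][2] + B[2][1] = 10 + -4 = 6) = -3 (attained at k = 1)
  C[1][2] = min over k of (A[1][0] + B[0][2] = 2 + 1 = 3, A[1][1] + B[1][2] = 1 + 0 = 1, A[1][2] + B[2][2] = 10 + 6 = 16) = 1 (attained at k = 1)
  C[2][0] = min over k of (A[2][0] + B[0][0] = 9 + 10 = 19, A[2][1] + B[1][0] = 2 + -3 = -1, A[2][2] + B[2][0] = 1 + 2 = 3) = -1 (attained at k = 1)
  C[2][1] = min over k of (A[2][0] + B[0][1] = 9 + 6 = 15, A[2][1] + B[1][1] = 2 + -4 = -2, A[2][2] + B[2][1] = 1 + -4 = -3) = -3 (attained at k = 2)
  C[2][2] = min over k of (A[2][0] + B[0][2] = 9 + 1 = 10, A[2][1] + B[1][2] = 2 + 0 = 2, A[2][2] + B[2][2] = 1 + 6 = 7) = 2 (attained at k = 1)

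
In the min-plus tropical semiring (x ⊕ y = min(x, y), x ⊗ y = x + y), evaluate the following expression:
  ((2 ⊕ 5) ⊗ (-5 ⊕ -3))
((2 ⊕ 5) ⊗ (-5 ⊕ -3)) = -3

Expand innermost to outermost. Recall ⊕ takes the minimum of its arguments and ⊗ takes their sum. Working out the expression ((2 ⊕ 5) ⊗ (-5 ⊕ -3)) gives -3.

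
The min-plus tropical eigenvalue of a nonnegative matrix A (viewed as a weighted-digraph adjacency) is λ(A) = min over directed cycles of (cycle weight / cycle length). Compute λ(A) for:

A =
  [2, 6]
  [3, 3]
λ(A) = 2

Enumerate directed cycles and compute their means (weight / length). Sample:
  cycle 0 → 0: weight = 2, length = 1, mean = 2/1 ≈ 2.000
  cycle 1 → 1: weight = 3, length = 1, mean = 3/1 ≈ 3.000
  cycle 0 → 1 → 0: weight = 9, length = 2, mean = 9/2 ≈ 4.500
  cycle 1 → 0 → 1: weight = 9, length = 2, mean = 9/2 ≈ 4.500
Minimum mean = 2.000, attained e.g. along the cycle 0 → 0 with weight 2 and length 1. So λ(A) = 2/1 = 2.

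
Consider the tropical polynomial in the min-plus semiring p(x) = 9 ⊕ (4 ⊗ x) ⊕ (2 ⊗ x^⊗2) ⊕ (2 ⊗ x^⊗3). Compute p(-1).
p(-1) = -1

A tropical monomial a ⊗ x^⊗i evaluates to a + i · x. Evaluating each term at x = -1:
  Term 0 contributes 9 + 0 · -1 = 9
  Term 1 contributes 4 + 1 · -1 = 3
  Term 2 contributes 2 + 2 · -1 = 0
  Term 3 contributes 2 + 3 · -1 = -1
p(-1) = ⊕ of these = min[9, 3, 0, -1] = -1.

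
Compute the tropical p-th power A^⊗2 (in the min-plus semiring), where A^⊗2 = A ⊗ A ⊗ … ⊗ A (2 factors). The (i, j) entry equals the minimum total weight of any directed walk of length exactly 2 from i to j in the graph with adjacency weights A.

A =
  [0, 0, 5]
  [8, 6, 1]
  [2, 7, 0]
A^⊗2 =
  [0, 0, 1]
  [3, 8, 1]
  [2, 2, 0]

Each entry (A^⊗2)_ij equals the minimum over all length-2 walks i = v_0 → v_1 → … → v_2 = j of Σ_t A[v_t][v_{t+1}]. For example, for (i, j) = (0, 2) we minimise over 3 possible intermediate vertex sequences; the minimum is 1, attained along the walk 0 → 1 → 2.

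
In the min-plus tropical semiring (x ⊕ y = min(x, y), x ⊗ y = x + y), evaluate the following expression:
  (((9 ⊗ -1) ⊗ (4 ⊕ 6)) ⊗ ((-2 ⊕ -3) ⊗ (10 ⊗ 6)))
(((9 ⊗ -1) ⊗ (4 ⊕ 6)) ⊗ ((-2 ⊕ -3) ⊗ (10 ⊗ 6))) = 25

Expand innermost to outermost. Recall ⊕ takes the minimum of its arguments and ⊗ takes their sum. Working out the expression (((9 ⊗ -1) ⊗ (4 ⊕ 6)) ⊗ ((-2 ⊕ -3) ⊗ (10 ⊗ 6))) gives 25.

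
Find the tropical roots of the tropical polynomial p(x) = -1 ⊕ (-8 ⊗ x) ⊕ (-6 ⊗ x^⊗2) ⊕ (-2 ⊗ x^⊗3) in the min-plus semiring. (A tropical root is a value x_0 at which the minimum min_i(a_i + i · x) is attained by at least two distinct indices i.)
Roots: {-4, -2, 7}

Each tropical root is a break point of the lower envelope of the lines y = a_i + i · x (there are 4 lines, with slopes 0, 1, ..., 3). Only the lines that attain the minimum somewhere contribute to roots; other lines are dominated. Here the surviving (envelope) indices are i = 3, i = 2, i = 1, i = 0.
Intersections between consecutive envelope lines give the roots: for adjacent envelope indices i < j the intersection is x = (a_i − a_j) / (j − i). Reading off the sorted break points: {-4, -2, 7}.
Verification: at each break x_0, at least two indices attain the minimum of min_i(a_i + i · x_0).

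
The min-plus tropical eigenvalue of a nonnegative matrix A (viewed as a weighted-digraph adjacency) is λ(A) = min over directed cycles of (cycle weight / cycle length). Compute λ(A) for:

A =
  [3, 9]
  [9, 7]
λ(A) = 3

Enumerate directed cycles and compute their means (weight / length). Sample:
  cycle 0 → 0: weight = 3, length = 1, mean = 3/1 ≈ 3.000
  cycle 1 → 1: weight = 7, length = 1, mean = 7/1 ≈ 7.000
  cycle 0 → 1 → 0: weight = 18, length = 2, mean = 18/2 ≈ 9.000
  cycle 1 → 0 → 1: weight = 18, length = 2, mean = 18/2 ≈ 9.000
Minimum mean = 3.000, attained e.g. along the cycle 0 → 0 with weight 3 and length 1. So λ(A) = 3/1 = 3.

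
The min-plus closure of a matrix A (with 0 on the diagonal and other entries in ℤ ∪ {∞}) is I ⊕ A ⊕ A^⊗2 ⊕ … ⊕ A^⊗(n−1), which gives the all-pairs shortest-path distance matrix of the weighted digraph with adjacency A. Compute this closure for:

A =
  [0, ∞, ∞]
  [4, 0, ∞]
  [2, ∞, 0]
Closure =
  [0, ∞, ∞]
  [4, 0, ∞]
  [2, ∞, 0]

This is the Floyd-Warshall all-pairs shortest-path computation. For each intermediate vertex k = 0, 1, …, 2, update dist[i][j] ← min(dist[i][j], dist[i][k] + dist[k][j]). The final matrix gives, for each (i, j), the minimum total weight of any directed path from i to j (possibly empty when i = j).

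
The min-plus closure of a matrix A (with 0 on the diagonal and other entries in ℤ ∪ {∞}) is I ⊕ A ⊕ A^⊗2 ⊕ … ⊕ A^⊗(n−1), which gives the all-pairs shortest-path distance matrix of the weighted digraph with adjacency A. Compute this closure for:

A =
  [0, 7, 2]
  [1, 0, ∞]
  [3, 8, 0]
Closure =
  [0, 7, 2]
  [1, 0, 3]
  [3, 8, 0]

This is the Floyd-Warshall all-pairs shortest-path computation. For each intermediate vertex k = 0, 1, …, 2, update dist[i][j] ← min(dist[i][j], dist[i][k] + dist[k][j]). The final matrix gives, for each (i, j), the minimum total weight of any directed path from i to j (possibly empty when i = j).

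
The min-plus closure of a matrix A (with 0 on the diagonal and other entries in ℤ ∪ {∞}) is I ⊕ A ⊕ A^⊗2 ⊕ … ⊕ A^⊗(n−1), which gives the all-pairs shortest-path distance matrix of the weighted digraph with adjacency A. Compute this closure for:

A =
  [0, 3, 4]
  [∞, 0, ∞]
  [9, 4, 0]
Closure =
  [0, 3, 4]
  [∞, 0, ∞]
  [9, 4, 0]

This is the Floyd-Warshall all-pairs shortest-path computation. For each intermediate vertex k = 0, 1, …, 2, update dist[i][j] ← min(dist[i][j], dist[i][k] + dist[k][j]). The final matrix gives, for each (i, j), the minimum total weight of any directed path from i to j (possibly empty when i = j).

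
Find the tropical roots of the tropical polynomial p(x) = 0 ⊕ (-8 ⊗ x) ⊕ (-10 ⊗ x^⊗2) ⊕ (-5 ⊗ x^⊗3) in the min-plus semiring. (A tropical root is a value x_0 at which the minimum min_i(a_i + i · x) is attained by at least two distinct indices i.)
Roots: {-5, 2, 8}

Each tropical root is a break point of the lower envelope of the lines y = a_i + i · x (there are 4 lines, with slopes 0, 1, ..., 3). Only the lines that attain the minimum somewhere contribute to roots; other lines are dominated. Here the surviving (envelope) indices are i = 3, i = 2, i = 1, i = 0.
Intersections between consecutive envelope lines give the roots: for adjacent envelope indices i < j the intersection is x = (a_i − a_j) / (j − i). Reading off the sorted break points: {-5, 2, 8}.
Verification: at each break x_0, at least two indices attain the minimum of min_i(a_i + i · x_0).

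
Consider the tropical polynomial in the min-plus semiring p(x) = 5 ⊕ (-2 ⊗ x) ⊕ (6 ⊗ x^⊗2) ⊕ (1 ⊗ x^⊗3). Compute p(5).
p(5) = 3

A tropical monomial a ⊗ x^⊗i evaluates to a + i · x. Evaluating each term at x = 5:
  Term 0 contributes 5 + 0 · 5 = 5
  Term 1 contributes -2 + 1 · 5 = 3
  Term 2 contributes 6 + 2 · 5 = 16
  Term 3 contributes 1 + 3 · 5 = 16
p(5) = ⊕ of these = min[5, 3, 16, 16] = 3.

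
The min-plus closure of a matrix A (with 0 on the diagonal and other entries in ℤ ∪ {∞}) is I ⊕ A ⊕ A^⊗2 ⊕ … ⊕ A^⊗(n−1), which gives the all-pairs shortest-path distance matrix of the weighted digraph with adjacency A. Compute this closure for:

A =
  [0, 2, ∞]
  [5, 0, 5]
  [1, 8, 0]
Closure =
  [0, 2, 7]
  [5, 0, 5]
  [1, 3, 0]

This is the Floyd-Warshall all-pairs shortest-path computation. For each intermediate vertex k = 0, 1, …, 2, update dist[i][j] ← min(dist[i][j], dist[i][k] + dist[k][j]). The final matrix gives, for each (i, j), the minimum total weight of any directed path from i to j (possibly empty when i = j).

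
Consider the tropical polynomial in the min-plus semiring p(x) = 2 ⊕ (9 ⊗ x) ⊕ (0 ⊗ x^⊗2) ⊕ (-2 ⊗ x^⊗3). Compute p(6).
p(6) = 2

A tropical monomial a ⊗ x^⊗i evaluates to a + i · x. Evaluating each term at x = 6:
  Term 0 contributes 2 + 0 · 6 = 2
  Term 1 contributes 9 + 1 · 6 = 15
  Term 2 contributes 0 + 2 · 6 = 12
  Term 3 contributes -2 + 3 · 6 = 16
p(6) = ⊕ of these = min[2, 15, 12, 16] = 2.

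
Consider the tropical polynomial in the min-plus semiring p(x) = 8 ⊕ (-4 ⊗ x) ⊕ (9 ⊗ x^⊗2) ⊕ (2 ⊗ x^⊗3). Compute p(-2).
p(-2) = -6

A tropical monomial a ⊗ x^⊗i evaluates to a + i · x. Evaluating each term at x = -2:
  Term 0 contributes 8 + 0 · -2 = 8
  Term 1 contributes -4 + 1 · -2 = -6
  Term 2 contributes 9 + 2 · -2 = 5
  Term 3 contributes 2 + 3 · -2 = -4
p(-2) = ⊕ of these = min[8, -6, 5, -4] = -6.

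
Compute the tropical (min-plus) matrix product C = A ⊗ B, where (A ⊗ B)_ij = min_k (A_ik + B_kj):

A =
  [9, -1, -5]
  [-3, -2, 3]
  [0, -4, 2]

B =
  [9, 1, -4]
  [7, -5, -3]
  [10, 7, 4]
A ⊗ B =
  [5, -6, -4]
  [5, -7, -7]
  [3, -9, -7]

Apply the min-plus product entry-by-entry:
  C[0][0] = min over k of (A[0][0] + B[0][0] = 9 + 9 = 18, A[0][1] + B[1][0] = -1 + 7 = 6, A[0][2] + B[2][0] = -5 + 10 = 5) = 5 (attained at k = 2)
  C[0][1] = min over k of (A[0][0] + B[0][1] = 9 + 1 = 10, A[0][1] + B[1][1] = -1 + -5 = -6, A[0][2] + B[2][1] = -5 + 7 = 2) = -6 (attained at k = 1)
  C[0][2] = min over k of (A[0][0] + B[0][2] = 9 + -4 = 5, A[0][1] + B[1][2] = -1 + -3 = -4, A[0][2] + B[2][2] = -5 + 4 = -1) = -4 (attained at k = 1)
  C[1][0] = min over k of (A[1][0] + B[0][0] = -3 + 9 = 6, A[1][1] + B[1][0] = -2 + 7 = 5, A[1][2] + B[2][0] = 3 + 10 = 13) = 5 (attained at k = 1)
  C[1][1] = min over k of (A[1][0] + B[0][1] = -3 + 1 = -2, A[1][1] + B[1][1] = -2 + -5 = -7, A[1][2] + B[2][1] = 3 + 7 = 10) = -7 (attained at k = 1)
  C[1][2] = min over k of (A[1][0] + B[0][2] = -3 + -4 = -7, A[1][1] + B[1][2] = -2 + -3 = -5, A[1][2] + B[2][2] = 3 + 4 = 7) = -7 (attained at k = 0)
  C[2][0] = min over k of (A[2][0] + B[0][0] = 0 + 9 = 9, A[2][1] + B[1][0] = -4 + 7 = 3, A[2][2] + B[2][0] = 2 + 10 = 12) = 3 (attained at k = 1)
  C[2][1] = min over k of (A[2][0] + B[0][1] = 0 + 1 = 1, A[2][1] + B[1][1] = -4 + -5 = -9, A[2][2] + B[2][1] = 2 + 7 = 9) = -9 (attained at k = 1)
  C[2][2] = min over k of (A[2][0] + B[0][2] = 0 + -4 = -4, A[2][1] + B[1][2] = -4 + -3 = -7, A[2][2] + B[2][2] = 2 + 4 = 6) = -7 (attained at k = 1)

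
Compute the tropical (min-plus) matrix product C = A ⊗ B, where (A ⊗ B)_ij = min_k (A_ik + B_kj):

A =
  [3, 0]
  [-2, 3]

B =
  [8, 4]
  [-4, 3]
A ⊗ B =
  [-4, 3]
  [-1, 2]

Apply the min-plus product entry-by-entry:
  C[0][0] = min over k of (A[0][0] + B[0][0] = 3 + 8 = 11, A[0][1] + B[1][0] = 0 + -4 = -4) = -4 (attained at k = 1)
  C[0][1] = min over k of (A[0][0] + B[0][1] = 3 + 4 = 7, A[0][1] + B[1][1] = 0 + 3 = 3) = 3 (attained at k = 1)
  C[1][0] = min over k of (A[1][0] + B[0][0] = -2 + 8 = 6, A[1][1] + B[1][0] = 3 + -4 = -1) = -1 (attained at k = 1)
  C[1][1] = min over k of (A[1][0] + B[0][1] = -2 + 4 = 2, A[1][1] + B[1][1] = 3 + 3 = 6) = 2 (attained at k = 0)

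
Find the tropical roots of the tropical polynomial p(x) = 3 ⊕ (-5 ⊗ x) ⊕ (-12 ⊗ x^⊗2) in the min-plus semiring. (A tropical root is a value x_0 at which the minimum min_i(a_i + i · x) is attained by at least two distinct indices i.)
Roots: {7, 8}

Each tropical root is a break point of the lower envelope of the lines y = a_i + i · x (there are 3 lines, with slopes 0, 1, ..., 2). Only the lines that attain the minimum somewhere contribute to roots; other lines are dominated. Here the surviving (envelope) indices are i = 2, i = 1, i = 0.
Intersections between consecutive envelope lines give the roots: for adjacent envelope indices i < j the intersection is x = (a_i − a_j) / (j − i). Reading off the sorted break points: {7, 8}.
Verification: at each break x_0, at least two indices attain the minimum of min_i(a_i + i · x_0).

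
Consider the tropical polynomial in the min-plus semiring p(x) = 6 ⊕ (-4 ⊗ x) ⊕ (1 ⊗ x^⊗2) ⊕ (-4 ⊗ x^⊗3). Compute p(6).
p(6) = 2

A tropical monomial a ⊗ x^⊗i evaluates to a + i · x. Evaluating each term at x = 6:
  Term 0 contributes 6 + 0 · 6 = 6
  Term 1 contributes -4 + 1 · 6 = 2
  Term 2 contributes 1 + 2 · 6 = 13
  Term 3 contributes -4 + 3 · 6 = 14
p(6) = ⊕ of these = min[6, 2, 13, 14] = 2.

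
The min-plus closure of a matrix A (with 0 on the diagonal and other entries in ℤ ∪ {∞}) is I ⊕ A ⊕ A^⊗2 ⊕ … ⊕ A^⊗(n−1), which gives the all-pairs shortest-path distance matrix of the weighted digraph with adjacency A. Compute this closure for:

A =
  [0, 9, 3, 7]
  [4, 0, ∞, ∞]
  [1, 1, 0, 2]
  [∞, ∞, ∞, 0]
Closure =
  [0, 4, 3, 5]
  [4, 0, 7, 9]
  [1, 1, 0, 2]
  [∞, ∞, ∞, 0]

This is the Floyd-Warshall all-pairs shortest-path computation. For each intermediate vertex k = 0, 1, …, 3, update dist[i][j] ← min(dist[i][j], dist[i][k] + dist[k][j]). The final matrix gives, for each (i, j), the minimum total weight of any directed path from i to j (possibly empty when i = j).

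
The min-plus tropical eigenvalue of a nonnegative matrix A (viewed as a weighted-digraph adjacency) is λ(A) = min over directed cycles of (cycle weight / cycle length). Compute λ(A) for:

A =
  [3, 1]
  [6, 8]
λ(A) = 3

Enumerate directed cycles and compute their means (weight / length). Sample:
  cycle 0 → 0: weight = 3, length = 1, mean = 3/1 ≈ 3.000
  cycle 1 → 1: weight = 8, length = 1, mean = 8/1 ≈ 8.000
  cycle 0 → 1 → 0: weight = 7, length = 2, mean = 7/2 ≈ 3.500
  cycle 1 → 0 → 1: weight = 7, length = 2, mean = 7/2 ≈ 3.500
Minimum mean = 3.000, attained e.g. along the cycle 0 → 0 with weight 3 and length 1. So λ(A) = 3/1 = 3.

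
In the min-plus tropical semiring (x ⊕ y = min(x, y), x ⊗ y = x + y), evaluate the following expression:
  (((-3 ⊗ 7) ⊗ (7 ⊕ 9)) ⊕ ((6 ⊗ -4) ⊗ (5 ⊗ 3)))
(((-3 ⊗ 7) ⊗ (7 ⊕ 9)) ⊕ ((6 ⊗ -4) ⊗ (5 ⊗ 3))) = 10

Expand innermost to outermost. Recall ⊕ takes the minimum of its arguments and ⊗ takes their sum. Working out the expression (((-3 ⊗ 7) ⊗ (7 ⊕ 9)) ⊕ ((6 ⊗ -4) ⊗ (5 ⊗ 3))) gives 10.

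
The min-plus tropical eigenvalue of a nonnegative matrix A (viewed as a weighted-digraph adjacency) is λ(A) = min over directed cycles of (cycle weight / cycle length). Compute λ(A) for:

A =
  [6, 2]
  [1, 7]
λ(A) = 3/2

Enumerate directed cycles and compute their means (weight / length). Sample:
  cycle 0 → 0: weight = 6, length = 1, mean = 6/1 ≈ 6.000
  cycle 1 → 1: weight = 7, length = 1, mean = 7/1 ≈ 7.000
  cycle 0 → 1 → 0: weight = 3, length = 2, mean = 3/2 ≈ 1.500
  cycle 1 → 0 → 1: weight = 3, length = 2, mean = 3/2 ≈ 1.500
Minimum mean = 1.500, attained e.g. along the cycle 0 → 1 → 0 with weight 3 and length 2. So λ(A) = 3/2 = 3/2.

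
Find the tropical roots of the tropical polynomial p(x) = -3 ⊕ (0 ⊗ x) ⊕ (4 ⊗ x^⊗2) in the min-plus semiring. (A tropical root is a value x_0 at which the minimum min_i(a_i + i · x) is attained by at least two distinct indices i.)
Roots: {-4, -3}

Each tropical root is a break point of the lower envelope of the lines y = a_i + i · x (there are 3 lines, with slopes 0, 1, ..., 2). Only the lines that attain the minimum somewhere contribute to roots; other lines are dominated. Here the surviving (envelope) indices are i = 2, i = 1, i = 0.
Intersections between consecutive envelope lines give the roots: for adjacent envelope indices i < j the intersection is x = (a_i − a_j) / (j − i). Reading off the sorted break points: {-4, -3}.
Verification: at each break x_0, at least two indices attain the minimum of min_i(a_i + i · x_0).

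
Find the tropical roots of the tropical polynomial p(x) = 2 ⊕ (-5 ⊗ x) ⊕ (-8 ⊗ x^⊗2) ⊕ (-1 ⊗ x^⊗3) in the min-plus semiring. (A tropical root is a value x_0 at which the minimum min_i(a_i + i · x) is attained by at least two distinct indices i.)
Roots: {-7, 3, 7}

Each tropical root is a break point of the lower envelope of the lines y = a_i + i · x (there are 4 lines, with slopes 0, 1, ..., 3). Only the lines that attain the minimum somewhere contribute to roots; other lines are dominated. Here the surviving (envelope) indices are i = 3, i = 2, i = 1, i = 0.
Intersections between consecutive envelope lines give the roots: for adjacent envelope indices i < j the intersection is x = (a_i − a_j) / (j − i). Reading off the sorted break points: {-7, 3, 7}.
Verification: at each break x_0, at least two indices attain the minimum of min_i(a_i + i · x_0).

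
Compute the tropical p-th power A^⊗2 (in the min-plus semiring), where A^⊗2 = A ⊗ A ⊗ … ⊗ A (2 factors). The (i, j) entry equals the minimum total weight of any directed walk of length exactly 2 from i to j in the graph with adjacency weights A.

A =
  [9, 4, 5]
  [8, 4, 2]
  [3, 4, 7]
A^⊗2 =
  [8, 8, 6]
  [5, 6, 6]
  [10, 7, 6]

Each entry (A^⊗2)_ij equals the minimum over all length-2 walks i = v_0 → v_1 → … → v_2 = j of Σ_t A[v_t][v_{t+1}]. For example, for (i, j) = (0, 2) we minimise over 3 possible intermediate vertex sequences; the minimum is 6, attained along the walk 0 → 1 → 2.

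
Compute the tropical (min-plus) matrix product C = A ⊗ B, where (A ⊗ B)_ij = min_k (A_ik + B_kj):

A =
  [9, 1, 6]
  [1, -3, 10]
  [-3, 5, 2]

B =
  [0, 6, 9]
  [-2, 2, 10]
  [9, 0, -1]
A ⊗ B =
  [-1, 3, 5]
  [-5, -1, 7]
  [-3, 2, 1]

Apply the min-plus product entry-by-entry:
  C[0][0] = min over k of (A[0][0] + B[0][0] = 9 + 0 = 9, A[0][1] + B[1][0] = 1 + -2 = -1, A[0][2] + B[2][0] = 6 + 9 = 15) = -1 (attained at k = 1)
  C[0][1] = min over k of (A[0][0] + B[0][1] = 9 + 6 = 15, A[0][1] + B[1][1] = 1 + 2 = 3, A[0][2] + B[2][1] = 6 + 0 = 6) = 3 (attained at k = 1)
  C[0][2] = min over k of (A[0][0] + B[0][2] = 9 + 9 = 18, A[0][1] + B[1][2] = 1 + 10 = 11, A[0][2] + B[2][2] = 6 + -1 = 5) = 5 (attained at k = 2)
  C[1][0] = min over k of (A[1][0] + B[0][0] = 1 + 0 = 1, A[1][1] + B[1][0] = -3 + -2 = -5, A[1][2] + B[2][0] = 10 + 9 = 19) = -5 (attained at k = 1)
  C[1][1] = min over k of (A[1][0] + B[0][1] = 1 + 6 = 7, A[1][1] + B[1][1] = -3 + 2 = -1, A[1][2] + B[2][1] = 10 + 0 = 10) = -1 (attained at k = 1)
  C[1][2] = min over k of (A[1][0] + B[0][2] = 1 + 9 = 10, A[1][1] + B[1][2] = -3 + 10 = 7, A[1][2] + B[2][2] = 10 + -1 = 9) = 7 (attained at k = 1)
  C[2][0] = min over k of (A[2][0] + B[0][0] = -3 + 0 = -3, A[2][1] + B[1][0] = 5 + -2 = 3, A[2][2] + B[2][0] = 2 + 9 = 11) = -3 (attained at k = 0)
  C[2][1] = min over k of (A[2][0] + B[0][1] = -3 + 6 = 3, A[2][1] + B[1][1] = 5 + 2 = 7, A[2][2] + B[2][1] = 2 + 0 = 2) = 2 (attained at k = 2)
  C[2][2] = min over k of (A[2][0] + B[0][2] = -3 + 9 = 6, A[2][1] + B[1][2] = 5 + 10 = 15, A[2][2] + B[2][2] = 2 + -1 = 1) = 1 (attained at k = 2)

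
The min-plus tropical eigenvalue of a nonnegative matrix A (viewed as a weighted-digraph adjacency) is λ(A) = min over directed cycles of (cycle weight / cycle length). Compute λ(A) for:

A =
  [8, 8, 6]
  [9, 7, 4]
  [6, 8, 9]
λ(A) = 6

Enumerate directed cycles and compute their means (weight / length). Sample:
  cycle 0 → 0: weight = 8, length = 1, mean = 8/1 ≈ 8.000
  cycle 1 → 1: weight = 7, length = 1, mean = 7/1 ≈ 7.000
  cycle 2 → 2: weight = 9, length = 1, mean = 9/1 ≈ 9.000
  cycle 0 → 1 → 0: weight = 17, length = 2, mean = 17/2 ≈ 8.500
  cycle 0 → 2 → 0: weight = 12, length = 2, mean = 12/2 ≈ 6.000
  cycle 1 → 0 → 1: weight = 17, length = 2, mean = 17/2 ≈ 8.500
Minimum mean = 6.000, attained e.g. along the cycle 0 → 2 → 0 with weight 12 and length 2. So λ(A) = 12/2 = 6.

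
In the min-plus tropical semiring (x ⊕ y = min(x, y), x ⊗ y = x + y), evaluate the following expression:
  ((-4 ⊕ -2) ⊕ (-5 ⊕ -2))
((-4 ⊕ -2) ⊕ (-5 ⊕ -2)) = -5

Expand innermost to outermost. Recall ⊕ takes the minimum of its arguments and ⊗ takes their sum. Working out the expression ((-4 ⊕ -2) ⊕ (-5 ⊕ -2)) gives -5.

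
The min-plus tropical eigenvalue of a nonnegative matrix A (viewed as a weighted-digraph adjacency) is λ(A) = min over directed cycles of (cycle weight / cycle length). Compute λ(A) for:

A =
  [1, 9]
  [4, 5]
λ(A) = 1

Enumerate directed cycles and compute their means (weight / length). Sample:
  cycle 0 → 0: weight = 1, length = 1, mean = 1/1 ≈ 1.000
  cycle 1 → 1: weight = 5, length = 1, mean = 5/1 ≈ 5.000
  cycle 0 → 1 → 0: weight = 13, length = 2, mean = 13/2 ≈ 6.500
  cycle 1 → 0 → 1: weight = 13, length = 2, mean = 13/2 ≈ 6.500
Minimum mean = 1.000, attained e.g. along the cycle 0 → 0 with weight 1 and length 1. So λ(A) = 1/1 = 1.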